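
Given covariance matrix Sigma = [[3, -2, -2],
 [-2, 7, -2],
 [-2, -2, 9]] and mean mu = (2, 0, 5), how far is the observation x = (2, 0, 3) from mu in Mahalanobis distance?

Step 1 — centre the observation: (x - mu) = (0, 0, -2).

Step 2 — invert Sigma (cofactor / det for 3×3, or solve directly):
  Sigma^{-1} = [[0.6082, 0.2268, 0.1856],
 [0.2268, 0.2371, 0.1031],
 [0.1856, 0.1031, 0.1753]].

Step 3 — form the quadratic (x - mu)^T · Sigma^{-1} · (x - mu):
  Sigma^{-1} · (x - mu) = (-0.3711, -0.2062, -0.3505).
  (x - mu)^T · [Sigma^{-1} · (x - mu)] = (0)·(-0.3711) + (0)·(-0.2062) + (-2)·(-0.3505) = 0.701.

Step 4 — take square root: d = √(0.701) ≈ 0.8373.

d(x, mu) = √(0.701) ≈ 0.8373


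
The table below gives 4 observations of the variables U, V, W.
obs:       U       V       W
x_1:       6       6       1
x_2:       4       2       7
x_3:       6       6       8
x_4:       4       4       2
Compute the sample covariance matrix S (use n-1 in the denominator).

Step 1 — column means:
  mean(U) = (6 + 4 + 6 + 4) / 4 = 20/4 = 5
  mean(V) = (6 + 2 + 6 + 4) / 4 = 18/4 = 4.5
  mean(W) = (1 + 7 + 8 + 2) / 4 = 18/4 = 4.5

Step 2 — sample covariance S[i,j] = (1/(n-1)) · Σ_k (x_{k,i} - mean_i) · (x_{k,j} - mean_j), with n-1 = 3.
  S[U,U] = ((1)·(1) + (-1)·(-1) + (1)·(1) + (-1)·(-1)) / 3 = 4/3 = 1.3333
  S[U,V] = ((1)·(1.5) + (-1)·(-2.5) + (1)·(1.5) + (-1)·(-0.5)) / 3 = 6/3 = 2
  S[U,W] = ((1)·(-3.5) + (-1)·(2.5) + (1)·(3.5) + (-1)·(-2.5)) / 3 = 0/3 = 0
  S[V,V] = ((1.5)·(1.5) + (-2.5)·(-2.5) + (1.5)·(1.5) + (-0.5)·(-0.5)) / 3 = 11/3 = 3.6667
  S[V,W] = ((1.5)·(-3.5) + (-2.5)·(2.5) + (1.5)·(3.5) + (-0.5)·(-2.5)) / 3 = -5/3 = -1.6667
  S[W,W] = ((-3.5)·(-3.5) + (2.5)·(2.5) + (3.5)·(3.5) + (-2.5)·(-2.5)) / 3 = 37/3 = 12.3333

S is symmetric (S[j,i] = S[i,j]). Assembling:

S = [[1.3333, 2, 0],
 [2, 3.6667, -1.6667],
 [0, -1.6667, 12.3333]]


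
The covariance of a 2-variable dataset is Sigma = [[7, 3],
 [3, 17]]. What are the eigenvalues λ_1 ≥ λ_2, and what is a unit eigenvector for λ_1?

Step 1 — characteristic polynomial of 2×2 Sigma:
  det(Sigma - λI) = λ² - trace · λ + det = 0.
  trace = 7 + 17 = 24, det = 7·17 - (3)² = 110.
Step 2 — discriminant:
  Δ = trace² - 4·det = 576 - 440 = 136.
Step 3 — eigenvalues:
  λ = (trace ± √Δ)/2 = (24 ± 11.6619)/2,
  λ_1 = 17.831,  λ_2 = 6.169.

Step 4 — unit eigenvector for λ_1: solve (Sigma - λ_1 I)v = 0. First row:
  (7 - 17.831)·v_x + (3)·v_y = 0, i.e. (-10.831)·v_x + (3)·v_y = 0,
  so v ∝ (b, λ_1 - a) = (3, 10.831) = u.
  ||u|| = √((3)² + (10.831)²) = √(126.3095) ≈ 11.2388,
  v_1 = u/||u|| ≈ (0.2669, 0.9637) (||v_1|| = 1).

λ_1 = 17.831,  λ_2 = 6.169;  v_1 ≈ (0.2669, 0.9637)


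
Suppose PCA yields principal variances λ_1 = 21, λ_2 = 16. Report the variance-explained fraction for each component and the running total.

Step 1 — total variance = trace(Sigma) = Σ λ_i = 21 + 16 = 37.

Step 2 — fraction explained by component i = λ_i / Σ λ:
  PC1: 21/37 = 0.5676
  PC2: 16/37 = 0.4324

Step 3 — cumulative fraction after k components = (λ_1 + ... + λ_k) / Σ λ:
  k = 1: 21/37 = 0.5676
  k = 2: (21 + 16)/37 = 37/37 = 1

Summary (fraction, with percent):

explained: PC1 0.5676 (56.76%), PC2 0.4324 (43.24%);  cumulative: 0.5676, 1


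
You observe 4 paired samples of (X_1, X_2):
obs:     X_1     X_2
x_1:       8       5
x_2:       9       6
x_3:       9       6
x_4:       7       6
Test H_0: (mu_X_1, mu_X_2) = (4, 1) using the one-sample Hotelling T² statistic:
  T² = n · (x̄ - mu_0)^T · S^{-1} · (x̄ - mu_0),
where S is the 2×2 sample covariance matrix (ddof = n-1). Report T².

Step 1 — sample mean vector:
  mean(X_1) = (8 + 9 + 9 + 7) / 4 = 33/4 = 8.25
  mean(X_2) = (5 + 6 + 6 + 6) / 4 = 23/4 = 5.75
  x̄ = (8.25, 5.75),  deviation x̄ - mu_0 = (8.25, 5.75) - (4, 1) = (4.25, 4.75).

Step 2 — sample covariance matrix, S[i,j] = (1/(n-1)) · Σ_k (x_{k,i} - mean_i) · (x_{k,j} - mean_j), divisor n-1 = 3:
  S[X_1,X_1] = ((-0.25)·(-0.25) + (0.75)·(0.75) + (0.75)·(0.75) + (-1.25)·(-1.25)) / 3 = 2.75/3 = 0.9167
  S[X_1,X_2] = ((-0.25)·(-0.75) + (0.75)·(0.25) + (0.75)·(0.25) + (-1.25)·(0.25)) / 3 = 0.25/3 = 0.0833
  S[X_2,X_2] = ((-0.75)·(-0.75) + (0.25)·(0.25) + (0.25)·(0.25) + (0.25)·(0.25)) / 3 = 0.75/3 = 0.25
  S = [[0.9167, 0.0833],
 [0.0833, 0.25]].

Step 3 — invert S. det(S) = 0.9167·0.25 - (0.0833)² = 0.2222.
  S^{-1} = (1/det) · [[d, -b], [-b, a]] = [[1.125, -0.375],
 [-0.375, 4.125]].

Step 4 — quadratic form (x̄ - mu_0)^T · S^{-1} · (x̄ - mu_0):
  S^{-1} · (x̄ - mu_0) = (3, 18),
  (x̄ - mu_0)^T · [...] = (4.25)·(3) + (4.75)·(18) = 98.25.

Step 5 — scale by n: T² = 4 · 98.25 = 393.

T² ≈ 393


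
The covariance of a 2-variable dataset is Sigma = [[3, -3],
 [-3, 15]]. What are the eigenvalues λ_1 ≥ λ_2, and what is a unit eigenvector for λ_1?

Step 1 — characteristic polynomial of 2×2 Sigma:
  det(Sigma - λI) = λ² - trace · λ + det = 0.
  trace = 3 + 15 = 18, det = 3·15 - (-3)² = 36.
Step 2 — discriminant:
  Δ = trace² - 4·det = 324 - 144 = 180.
Step 3 — eigenvalues:
  λ = (trace ± √Δ)/2 = (18 ± 13.4164)/2,
  λ_1 = 15.7082,  λ_2 = 2.2918.

Step 4 — unit eigenvector for λ_1: solve (Sigma - λ_1 I)v = 0. First row:
  (3 - 15.7082)·v_x + (-3)·v_y = 0, i.e. (-12.7082)·v_x + (-3)·v_y = 0,
  so v ∝ (b, λ_1 - a) = (-3, 12.7082); multiply by -1 so the first entry is positive: u = (3, -12.7082).
  ||u|| = √((3)² + (-12.7082)²) = √(170.4984) ≈ 13.0575,
  v_1 = u/||u|| ≈ (0.2298, -0.9732) (||v_1|| = 1).

λ_1 = 15.7082,  λ_2 = 2.2918;  v_1 ≈ (0.2298, -0.9732)


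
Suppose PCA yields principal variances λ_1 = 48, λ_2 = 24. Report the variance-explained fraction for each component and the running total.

Step 1 — total variance = trace(Sigma) = Σ λ_i = 48 + 24 = 72.

Step 2 — fraction explained by component i = λ_i / Σ λ:
  PC1: 48/72 = 0.6667
  PC2: 24/72 = 0.3333

Step 3 — cumulative fraction after k components = (λ_1 + ... + λ_k) / Σ λ:
  k = 1: 48/72 = 0.6667
  k = 2: (48 + 24)/72 = 72/72 = 1

Summary (fraction, with percent):

explained: PC1 0.6667 (66.67%), PC2 0.3333 (33.33%);  cumulative: 0.6667, 1


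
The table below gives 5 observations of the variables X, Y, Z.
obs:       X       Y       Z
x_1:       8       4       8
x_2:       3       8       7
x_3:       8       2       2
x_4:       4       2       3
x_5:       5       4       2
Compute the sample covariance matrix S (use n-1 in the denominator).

Step 1 — column means:
  mean(X) = (8 + 3 + 8 + 4 + 5) / 5 = 28/5 = 5.6
  mean(Y) = (4 + 8 + 2 + 2 + 4) / 5 = 20/5 = 4
  mean(Z) = (8 + 7 + 2 + 3 + 2) / 5 = 22/5 = 4.4

Step 2 — sample covariance S[i,j] = (1/(n-1)) · Σ_k (x_{k,i} - mean_i) · (x_{k,j} - mean_j), with n-1 = 4.
  S[X,X] = ((2.4)·(2.4) + (-2.6)·(-2.6) + (2.4)·(2.4) + (-1.6)·(-1.6) + (-0.6)·(-0.6)) / 4 = 21.2/4 = 5.3
  S[X,Y] = ((2.4)·(0) + (-2.6)·(4) + (2.4)·(-2) + (-1.6)·(-2) + (-0.6)·(0)) / 4 = -12/4 = -3
  S[X,Z] = ((2.4)·(3.6) + (-2.6)·(2.6) + (2.4)·(-2.4) + (-1.6)·(-1.4) + (-0.6)·(-2.4)) / 4 = -0.2/4 = -0.05
  S[Y,Y] = ((0)·(0) + (4)·(4) + (-2)·(-2) + (-2)·(-2) + (0)·(0)) / 4 = 24/4 = 6
  S[Y,Z] = ((0)·(3.6) + (4)·(2.6) + (-2)·(-2.4) + (-2)·(-1.4) + (0)·(-2.4)) / 4 = 18/4 = 4.5
  S[Z,Z] = ((3.6)·(3.6) + (2.6)·(2.6) + (-2.4)·(-2.4) + (-1.4)·(-1.4) + (-2.4)·(-2.4)) / 4 = 33.2/4 = 8.3

S is symmetric (S[j,i] = S[i,j]). Assembling:

S = [[5.3, -3, -0.05],
 [-3, 6, 4.5],
 [-0.05, 4.5, 8.3]]


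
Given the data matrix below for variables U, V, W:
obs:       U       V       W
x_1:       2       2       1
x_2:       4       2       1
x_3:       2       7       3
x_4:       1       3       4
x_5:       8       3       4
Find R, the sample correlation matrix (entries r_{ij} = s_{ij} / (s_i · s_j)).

Step 1 — column means:
  mean(U) = (2 + 4 + 2 + 1 + 8) / 5 = 17/5 = 3.4
  mean(V) = (2 + 2 + 7 + 3 + 3) / 5 = 17/5 = 3.4
  mean(W) = (1 + 1 + 3 + 4 + 4) / 5 = 13/5 = 2.6

Step 2 — sample variances and covariances s[i,j] = (1/(n-1)) · Σ_k (x_{k,i} - mean_i) · (x_{k,j} - mean_j), with n-1 = 4:
  s[U,U] = ((-1.4)·(-1.4) + (0.6)·(0.6) + (-1.4)·(-1.4) + (-2.4)·(-2.4) + (4.6)·(4.6)) / 4 = 31.2/4 = 7.8
  s[U,V] = ((-1.4)·(-1.4) + (0.6)·(-1.4) + (-1.4)·(3.6) + (-2.4)·(-0.4) + (4.6)·(-0.4)) / 4 = -4.8/4 = -1.2
  s[U,W] = ((-1.4)·(-1.6) + (0.6)·(-1.6) + (-1.4)·(0.4) + (-2.4)·(1.4) + (4.6)·(1.4)) / 4 = 3.8/4 = 0.95
  s[V,V] = ((-1.4)·(-1.4) + (-1.4)·(-1.4) + (3.6)·(3.6) + (-0.4)·(-0.4) + (-0.4)·(-0.4)) / 4 = 17.2/4 = 4.3
  s[V,W] = ((-1.4)·(-1.6) + (-1.4)·(-1.6) + (3.6)·(0.4) + (-0.4)·(1.4) + (-0.4)·(1.4)) / 4 = 4.8/4 = 1.2
  s[W,W] = ((-1.6)·(-1.6) + (-1.6)·(-1.6) + (0.4)·(0.4) + (1.4)·(1.4) + (1.4)·(1.4)) / 4 = 9.2/4 = 2.3
  Sample standard deviations s_i = √(s[i,i]):
  s(U) = √(7.8) = 2.7928
  s(V) = √(4.3) = 2.0736
  s(W) = √(2.3) = 1.5166

Step 3 — r_{ij} = s_{ij} / (s_i · s_j):
  r[U,U] = 1 (diagonal).
  r[U,V] = -1.2 / (2.7928 · 2.0736) = -1.2 / 5.7914 = -0.2072
  r[U,W] = 0.95 / (2.7928 · 1.5166) = 0.95 / 4.2356 = 0.2243
  r[V,V] = 1 (diagonal).
  r[V,W] = 1.2 / (2.0736 · 1.5166) = 1.2 / 3.1448 = 0.3816
  r[W,W] = 1 (diagonal).

R is symmetric with unit diagonal. Assembling:

R = [[1, -0.2072, 0.2243],
 [-0.2072, 1, 0.3816],
 [0.2243, 0.3816, 1]]


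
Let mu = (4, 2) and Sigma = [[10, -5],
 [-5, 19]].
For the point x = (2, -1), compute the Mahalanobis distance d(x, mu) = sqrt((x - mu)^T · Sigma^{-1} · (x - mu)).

Step 1 — centre the observation: (x - mu) = (-2, -3).

Step 2 — invert Sigma. det(Sigma) = 10·19 - (-5)² = 165.
  Sigma^{-1} = (1/det) · [[d, -b], [-b, a]] = [[0.1152, 0.0303],
 [0.0303, 0.0606]].

Step 3 — form the quadratic (x - mu)^T · Sigma^{-1} · (x - mu):
  Sigma^{-1} · (x - mu) = (-0.3212, -0.2424).
  (x - mu)^T · [Sigma^{-1} · (x - mu)] = (-2)·(-0.3212) + (-3)·(-0.2424) = 1.3697.

Step 4 — take square root: d = √(1.3697) ≈ 1.1703.

d(x, mu) = √(1.3697) ≈ 1.1703


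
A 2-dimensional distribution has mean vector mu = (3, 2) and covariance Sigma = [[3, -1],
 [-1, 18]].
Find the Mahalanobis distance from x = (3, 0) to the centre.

Step 1 — centre the observation: (x - mu) = (0, -2).

Step 2 — invert Sigma. det(Sigma) = 3·18 - (-1)² = 53.
  Sigma^{-1} = (1/det) · [[d, -b], [-b, a]] = [[0.3396, 0.0189],
 [0.0189, 0.0566]].

Step 3 — form the quadratic (x - mu)^T · Sigma^{-1} · (x - mu):
  Sigma^{-1} · (x - mu) = (-0.0377, -0.1132).
  (x - mu)^T · [Sigma^{-1} · (x - mu)] = (0)·(-0.0377) + (-2)·(-0.1132) = 0.2264.

Step 4 — take square root: d = √(0.2264) ≈ 0.4758.

d(x, mu) = √(0.2264) ≈ 0.4758


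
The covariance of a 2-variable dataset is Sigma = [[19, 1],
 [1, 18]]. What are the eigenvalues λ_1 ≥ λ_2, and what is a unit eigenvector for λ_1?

Step 1 — characteristic polynomial of 2×2 Sigma:
  det(Sigma - λI) = λ² - trace · λ + det = 0.
  trace = 19 + 18 = 37, det = 19·18 - (1)² = 341.
Step 2 — discriminant:
  Δ = trace² - 4·det = 1369 - 1364 = 5.
Step 3 — eigenvalues:
  λ = (trace ± √Δ)/2 = (37 ± 2.2361)/2,
  λ_1 = 19.618,  λ_2 = 17.382.

Step 4 — unit eigenvector for λ_1: solve (Sigma - λ_1 I)v = 0. First row:
  (19 - 19.618)·v_x + (1)·v_y = 0, i.e. (-0.618)·v_x + (1)·v_y = 0,
  so v ∝ (b, λ_1 - a) = (1, 0.618) = u.
  ||u|| = √((1)² + (0.618)²) = √(1.382) ≈ 1.1756,
  v_1 = u/||u|| ≈ (0.8507, 0.5257) (||v_1|| = 1).

λ_1 = 19.618,  λ_2 = 17.382;  v_1 ≈ (0.8507, 0.5257)


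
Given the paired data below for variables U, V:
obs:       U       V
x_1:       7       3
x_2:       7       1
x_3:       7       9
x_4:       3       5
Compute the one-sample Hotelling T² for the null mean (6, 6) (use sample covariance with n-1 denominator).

Step 1 — sample mean vector:
  mean(U) = (7 + 7 + 7 + 3) / 4 = 24/4 = 6
  mean(V) = (3 + 1 + 9 + 5) / 4 = 18/4 = 4.5
  x̄ = (6, 4.5),  deviation x̄ - mu_0 = (6, 4.5) - (6, 6) = (0, -1.5).

Step 2 — sample covariance matrix, S[i,j] = (1/(n-1)) · Σ_k (x_{k,i} - mean_i) · (x_{k,j} - mean_j), divisor n-1 = 3:
  S[U,U] = ((1)·(1) + (1)·(1) + (1)·(1) + (-3)·(-3)) / 3 = 12/3 = 4
  S[U,V] = ((1)·(-1.5) + (1)·(-3.5) + (1)·(4.5) + (-3)·(0.5)) / 3 = -2/3 = -0.6667
  S[V,V] = ((-1.5)·(-1.5) + (-3.5)·(-3.5) + (4.5)·(4.5) + (0.5)·(0.5)) / 3 = 35/3 = 11.6667
  S = [[4, -0.6667],
 [-0.6667, 11.6667]].

Step 3 — invert S. det(S) = 4·11.6667 - (-0.6667)² = 46.2222.
  S^{-1} = (1/det) · [[d, -b], [-b, a]] = [[0.2524, 0.0144],
 [0.0144, 0.0865]].

Step 4 — quadratic form (x̄ - mu_0)^T · S^{-1} · (x̄ - mu_0):
  S^{-1} · (x̄ - mu_0) = (-0.0216, -0.1298),
  (x̄ - mu_0)^T · [...] = (0)·(-0.0216) + (-1.5)·(-0.1298) = 0.1947.

Step 5 — scale by n: T² = 4 · 0.1947 = 0.7788.

T² ≈ 0.7788


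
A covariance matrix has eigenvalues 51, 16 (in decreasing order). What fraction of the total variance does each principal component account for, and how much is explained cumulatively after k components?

Step 1 — total variance = trace(Sigma) = Σ λ_i = 51 + 16 = 67.

Step 2 — fraction explained by component i = λ_i / Σ λ:
  PC1: 51/67 = 0.7612
  PC2: 16/67 = 0.2388

Step 3 — cumulative fraction after k components = (λ_1 + ... + λ_k) / Σ λ:
  k = 1: 51/67 = 0.7612
  k = 2: (51 + 16)/67 = 67/67 = 1

Summary (fraction, with percent):

explained: PC1 0.7612 (76.12%), PC2 0.2388 (23.88%);  cumulative: 0.7612, 1


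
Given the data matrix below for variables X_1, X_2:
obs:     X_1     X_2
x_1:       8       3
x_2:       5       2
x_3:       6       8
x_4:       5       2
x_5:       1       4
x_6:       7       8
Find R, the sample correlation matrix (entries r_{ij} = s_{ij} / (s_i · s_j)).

Step 1 — column means:
  mean(X_1) = (8 + 5 + 6 + 5 + 1 + 7) / 6 = 32/6 = 5.3333
  mean(X_2) = (3 + 2 + 8 + 2 + 4 + 8) / 6 = 27/6 = 4.5

Step 2 — sample variances and covariances s[i,j] = (1/(n-1)) · Σ_k (x_{k,i} - mean_i) · (x_{k,j} - mean_j), with n-1 = 5:
  s[X_1,X_1] = ((2.6667)·(2.6667) + (-0.3333)·(-0.3333) + (0.6667)·(0.6667) + (-0.3333)·(-0.3333) + (-4.3333)·(-4.3333) + (1.6667)·(1.6667)) / 5 = 29.3333/5 = 5.8667
  s[X_1,X_2] = ((2.6667)·(-1.5) + (-0.3333)·(-2.5) + (0.6667)·(3.5) + (-0.3333)·(-2.5) + (-4.3333)·(-0.5) + (1.6667)·(3.5)) / 5 = 8/5 = 1.6
  s[X_2,X_2] = ((-1.5)·(-1.5) + (-2.5)·(-2.5) + (3.5)·(3.5) + (-2.5)·(-2.5) + (-0.5)·(-0.5) + (3.5)·(3.5)) / 5 = 39.5/5 = 7.9
  Sample standard deviations s_i = √(s[i,i]):
  s(X_1) = √(5.8667) = 2.4221
  s(X_2) = √(7.9) = 2.8107

Step 3 — r_{ij} = s_{ij} / (s_i · s_j):
  r[X_1,X_1] = 1 (diagonal).
  r[X_1,X_2] = 1.6 / (2.4221 · 2.8107) = 1.6 / 6.8078 = 0.235
  r[X_2,X_2] = 1 (diagonal).

R is symmetric with unit diagonal. Assembling:

R = [[1, 0.235],
 [0.235, 1]]


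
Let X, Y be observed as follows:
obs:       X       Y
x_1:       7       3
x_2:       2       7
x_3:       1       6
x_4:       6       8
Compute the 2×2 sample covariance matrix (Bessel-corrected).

Step 1 — column means:
  mean(X) = (7 + 2 + 1 + 6) / 4 = 16/4 = 4
  mean(Y) = (3 + 7 + 6 + 8) / 4 = 24/4 = 6

Step 2 — sample covariance S[i,j] = (1/(n-1)) · Σ_k (x_{k,i} - mean_i) · (x_{k,j} - mean_j), with n-1 = 3.
  S[X,X] = ((3)·(3) + (-2)·(-2) + (-3)·(-3) + (2)·(2)) / 3 = 26/3 = 8.6667
  S[X,Y] = ((3)·(-3) + (-2)·(1) + (-3)·(0) + (2)·(2)) / 3 = -7/3 = -2.3333
  S[Y,Y] = ((-3)·(-3) + (1)·(1) + (0)·(0) + (2)·(2)) / 3 = 14/3 = 4.6667

S is symmetric (S[j,i] = S[i,j]). Assembling:

S = [[8.6667, -2.3333],
 [-2.3333, 4.6667]]


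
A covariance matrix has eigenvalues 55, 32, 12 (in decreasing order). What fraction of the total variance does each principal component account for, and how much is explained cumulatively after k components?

Step 1 — total variance = trace(Sigma) = Σ λ_i = 55 + 32 + 12 = 99.

Step 2 — fraction explained by component i = λ_i / Σ λ:
  PC1: 55/99 = 0.5556
  PC2: 32/99 = 0.3232
  PC3: 12/99 = 0.1212

Step 3 — cumulative fraction after k components = (λ_1 + ... + λ_k) / Σ λ:
  k = 1: 55/99 = 0.5556
  k = 2: (55 + 32)/99 = 87/99 = 0.8788
  k = 3: (55 + 32 + 12)/99 = 99/99 = 1

Summary (fraction, with percent):

explained: PC1 0.5556 (55.56%), PC2 0.3232 (32.32%), PC3 0.1212 (12.12%);  cumulative: 0.5556, 0.8788, 1


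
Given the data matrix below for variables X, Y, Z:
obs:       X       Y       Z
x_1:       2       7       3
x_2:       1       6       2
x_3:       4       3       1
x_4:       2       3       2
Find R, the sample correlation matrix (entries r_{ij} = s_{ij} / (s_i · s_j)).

Step 1 — column means:
  mean(X) = (2 + 1 + 4 + 2) / 4 = 9/4 = 2.25
  mean(Y) = (7 + 6 + 3 + 3) / 4 = 19/4 = 4.75
  mean(Z) = (3 + 2 + 1 + 2) / 4 = 8/4 = 2

Step 2 — sample variances and covariances s[i,j] = (1/(n-1)) · Σ_k (x_{k,i} - mean_i) · (x_{k,j} - mean_j), with n-1 = 3:
  s[X,X] = ((-0.25)·(-0.25) + (-1.25)·(-1.25) + (1.75)·(1.75) + (-0.25)·(-0.25)) / 3 = 4.75/3 = 1.5833
  s[X,Y] = ((-0.25)·(2.25) + (-1.25)·(1.25) + (1.75)·(-1.75) + (-0.25)·(-1.75)) / 3 = -4.75/3 = -1.5833
  s[X,Z] = ((-0.25)·(1) + (-1.25)·(0) + (1.75)·(-1) + (-0.25)·(0)) / 3 = -2/3 = -0.6667
  s[Y,Y] = ((2.25)·(2.25) + (1.25)·(1.25) + (-1.75)·(-1.75) + (-1.75)·(-1.75)) / 3 = 12.75/3 = 4.25
  s[Y,Z] = ((2.25)·(1) + (1.25)·(0) + (-1.75)·(-1) + (-1.75)·(0)) / 3 = 4/3 = 1.3333
  s[Z,Z] = ((1)·(1) + (0)·(0) + (-1)·(-1) + (0)·(0)) / 3 = 2/3 = 0.6667
  Sample standard deviations s_i = √(s[i,i]):
  s(X) = √(1.5833) = 1.2583
  s(Y) = √(4.25) = 2.0616
  s(Z) = √(0.6667) = 0.8165

Step 3 — r_{ij} = s_{ij} / (s_i · s_j):
  r[X,X] = 1 (diagonal).
  r[X,Y] = -1.5833 / (1.2583 · 2.0616) = -1.5833 / 2.5941 = -0.6104
  r[X,Z] = -0.6667 / (1.2583 · 0.8165) = -0.6667 / 1.0274 = -0.6489
  r[Y,Y] = 1 (diagonal).
  r[Y,Z] = 1.3333 / (2.0616 · 0.8165) = 1.3333 / 1.6833 = 0.7921
  r[Z,Z] = 1 (diagonal).

R is symmetric with unit diagonal. Assembling:

R = [[1, -0.6104, -0.6489],
 [-0.6104, 1, 0.7921],
 [-0.6489, 0.7921, 1]]


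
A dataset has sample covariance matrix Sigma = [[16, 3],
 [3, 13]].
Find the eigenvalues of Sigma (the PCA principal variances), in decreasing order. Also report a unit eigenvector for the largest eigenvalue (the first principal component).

Step 1 — characteristic polynomial of 2×2 Sigma:
  det(Sigma - λI) = λ² - trace · λ + det = 0.
  trace = 16 + 13 = 29, det = 16·13 - (3)² = 199.
Step 2 — discriminant:
  Δ = trace² - 4·det = 841 - 796 = 45.
Step 3 — eigenvalues:
  λ = (trace ± √Δ)/2 = (29 ± 6.7082)/2,
  λ_1 = 17.8541,  λ_2 = 11.1459.

Step 4 — unit eigenvector for λ_1: solve (Sigma - λ_1 I)v = 0. First row:
  (16 - 17.8541)·v_x + (3)·v_y = 0, i.e. (-1.8541)·v_x + (3)·v_y = 0,
  so v ∝ (b, λ_1 - a) = (3, 1.8541) = u.
  ||u|| = √((3)² + (1.8541)²) = √(12.4377) ≈ 3.5267,
  v_1 = u/||u|| ≈ (0.8507, 0.5257) (||v_1|| = 1).

λ_1 = 17.8541,  λ_2 = 11.1459;  v_1 ≈ (0.8507, 0.5257)


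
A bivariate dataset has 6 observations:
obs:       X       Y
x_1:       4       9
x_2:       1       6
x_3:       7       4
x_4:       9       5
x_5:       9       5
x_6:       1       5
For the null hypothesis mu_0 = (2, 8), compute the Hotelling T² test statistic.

Step 1 — sample mean vector:
  mean(X) = (4 + 1 + 7 + 9 + 9 + 1) / 6 = 31/6 = 5.1667
  mean(Y) = (9 + 6 + 4 + 5 + 5 + 5) / 6 = 34/6 = 5.6667
  x̄ = (5.1667, 5.6667),  deviation x̄ - mu_0 = (5.1667, 5.6667) - (2, 8) = (3.1667, -2.3333).

Step 2 — sample covariance matrix, S[i,j] = (1/(n-1)) · Σ_k (x_{k,i} - mean_i) · (x_{k,j} - mean_j), divisor n-1 = 5:
  S[X,X] = ((-1.1667)·(-1.1667) + (-4.1667)·(-4.1667) + (1.8333)·(1.8333) + (3.8333)·(3.8333) + (3.8333)·(3.8333) + (-4.1667)·(-4.1667)) / 5 = 68.8333/5 = 13.7667
  S[X,Y] = ((-1.1667)·(3.3333) + (-4.1667)·(0.3333) + (1.8333)·(-1.6667) + (3.8333)·(-0.6667) + (3.8333)·(-0.6667) + (-4.1667)·(-0.6667)) / 5 = -10.6667/5 = -2.1333
  S[Y,Y] = ((3.3333)·(3.3333) + (0.3333)·(0.3333) + (-1.6667)·(-1.6667) + (-0.6667)·(-0.6667) + (-0.6667)·(-0.6667) + (-0.6667)·(-0.6667)) / 5 = 15.3333/5 = 3.0667
  S = [[13.7667, -2.1333],
 [-2.1333, 3.0667]].

Step 3 — invert S. det(S) = 13.7667·3.0667 - (-2.1333)² = 37.6667.
  S^{-1} = (1/det) · [[d, -b], [-b, a]] = [[0.0814, 0.0566],
 [0.0566, 0.3655]].

Step 4 — quadratic form (x̄ - mu_0)^T · S^{-1} · (x̄ - mu_0):
  S^{-1} · (x̄ - mu_0) = (0.1257, -0.6735),
  (x̄ - mu_0)^T · [...] = (3.1667)·(0.1257) + (-2.3333)·(-0.6735) = 1.9693.

Step 5 — scale by n: T² = 6 · 1.9693 = 11.8159.

T² ≈ 11.8159


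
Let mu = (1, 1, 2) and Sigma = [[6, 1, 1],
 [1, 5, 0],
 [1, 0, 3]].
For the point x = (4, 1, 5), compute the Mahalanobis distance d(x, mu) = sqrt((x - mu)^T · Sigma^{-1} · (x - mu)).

Step 1 — centre the observation: (x - mu) = (3, 0, 3).

Step 2 — invert Sigma (cofactor / det for 3×3, or solve directly):
  Sigma^{-1} = [[0.1829, -0.0366, -0.061],
 [-0.0366, 0.2073, 0.0122],
 [-0.061, 0.0122, 0.3537]].

Step 3 — form the quadratic (x - mu)^T · Sigma^{-1} · (x - mu):
  Sigma^{-1} · (x - mu) = (0.3659, -0.0732, 0.878).
  (x - mu)^T · [Sigma^{-1} · (x - mu)] = (3)·(0.3659) + (0)·(-0.0732) + (3)·(0.878) = 3.7317.

Step 4 — take square root: d = √(3.7317) ≈ 1.9318.

d(x, mu) = √(3.7317) ≈ 1.9318


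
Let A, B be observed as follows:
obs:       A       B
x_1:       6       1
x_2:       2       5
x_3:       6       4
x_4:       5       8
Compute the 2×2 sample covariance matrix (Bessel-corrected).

Step 1 — column means:
  mean(A) = (6 + 2 + 6 + 5) / 4 = 19/4 = 4.75
  mean(B) = (1 + 5 + 4 + 8) / 4 = 18/4 = 4.5

Step 2 — sample covariance S[i,j] = (1/(n-1)) · Σ_k (x_{k,i} - mean_i) · (x_{k,j} - mean_j), with n-1 = 3.
  S[A,A] = ((1.25)·(1.25) + (-2.75)·(-2.75) + (1.25)·(1.25) + (0.25)·(0.25)) / 3 = 10.75/3 = 3.5833
  S[A,B] = ((1.25)·(-3.5) + (-2.75)·(0.5) + (1.25)·(-0.5) + (0.25)·(3.5)) / 3 = -5.5/3 = -1.8333
  S[B,B] = ((-3.5)·(-3.5) + (0.5)·(0.5) + (-0.5)·(-0.5) + (3.5)·(3.5)) / 3 = 25/3 = 8.3333

S is symmetric (S[j,i] = S[i,j]). Assembling:

S = [[3.5833, -1.8333],
 [-1.8333, 8.3333]]


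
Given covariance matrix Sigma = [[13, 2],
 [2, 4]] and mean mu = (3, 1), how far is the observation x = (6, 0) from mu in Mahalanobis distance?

Step 1 — centre the observation: (x - mu) = (3, -1).

Step 2 — invert Sigma. det(Sigma) = 13·4 - (2)² = 48.
  Sigma^{-1} = (1/det) · [[d, -b], [-b, a]] = [[0.0833, -0.0417],
 [-0.0417, 0.2708]].

Step 3 — form the quadratic (x - mu)^T · Sigma^{-1} · (x - mu):
  Sigma^{-1} · (x - mu) = (0.2917, -0.3958).
  (x - mu)^T · [Sigma^{-1} · (x - mu)] = (3)·(0.2917) + (-1)·(-0.3958) = 1.2708.

Step 4 — take square root: d = √(1.2708) ≈ 1.1273.

d(x, mu) = √(1.2708) ≈ 1.1273


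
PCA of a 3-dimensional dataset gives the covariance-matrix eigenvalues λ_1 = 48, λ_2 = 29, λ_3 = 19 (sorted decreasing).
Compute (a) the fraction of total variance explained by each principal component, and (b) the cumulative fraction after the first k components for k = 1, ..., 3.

Step 1 — total variance = trace(Sigma) = Σ λ_i = 48 + 29 + 19 = 96.

Step 2 — fraction explained by component i = λ_i / Σ λ:
  PC1: 48/96 = 0.5
  PC2: 29/96 = 0.3021
  PC3: 19/96 = 0.1979

Step 3 — cumulative fraction after k components = (λ_1 + ... + λ_k) / Σ λ:
  k = 1: 48/96 = 0.5
  k = 2: (48 + 29)/96 = 77/96 = 0.8021
  k = 3: (48 + 29 + 19)/96 = 96/96 = 1

Summary (fraction, with percent):

explained: PC1 0.5 (50%), PC2 0.3021 (30.21%), PC3 0.1979 (19.79%);  cumulative: 0.5, 0.8021, 1


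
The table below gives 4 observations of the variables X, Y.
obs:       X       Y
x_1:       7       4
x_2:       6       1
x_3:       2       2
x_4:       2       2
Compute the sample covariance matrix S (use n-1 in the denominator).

Step 1 — column means:
  mean(X) = (7 + 6 + 2 + 2) / 4 = 17/4 = 4.25
  mean(Y) = (4 + 1 + 2 + 2) / 4 = 9/4 = 2.25

Step 2 — sample covariance S[i,j] = (1/(n-1)) · Σ_k (x_{k,i} - mean_i) · (x_{k,j} - mean_j), with n-1 = 3.
  S[X,X] = ((2.75)·(2.75) + (1.75)·(1.75) + (-2.25)·(-2.25) + (-2.25)·(-2.25)) / 3 = 20.75/3 = 6.9167
  S[X,Y] = ((2.75)·(1.75) + (1.75)·(-1.25) + (-2.25)·(-0.25) + (-2.25)·(-0.25)) / 3 = 3.75/3 = 1.25
  S[Y,Y] = ((1.75)·(1.75) + (-1.25)·(-1.25) + (-0.25)·(-0.25) + (-0.25)·(-0.25)) / 3 = 4.75/3 = 1.5833

S is symmetric (S[j,i] = S[i,j]). Assembling:

S = [[6.9167, 1.25],
 [1.25, 1.5833]]


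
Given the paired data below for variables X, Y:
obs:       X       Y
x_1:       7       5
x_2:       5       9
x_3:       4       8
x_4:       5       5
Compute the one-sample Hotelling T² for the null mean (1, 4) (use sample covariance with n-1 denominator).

Step 1 — sample mean vector:
  mean(X) = (7 + 5 + 4 + 5) / 4 = 21/4 = 5.25
  mean(Y) = (5 + 9 + 8 + 5) / 4 = 27/4 = 6.75
  x̄ = (5.25, 6.75),  deviation x̄ - mu_0 = (5.25, 6.75) - (1, 4) = (4.25, 2.75).

Step 2 — sample covariance matrix, S[i,j] = (1/(n-1)) · Σ_k (x_{k,i} - mean_i) · (x_{k,j} - mean_j), divisor n-1 = 3:
  S[X,X] = ((1.75)·(1.75) + (-0.25)·(-0.25) + (-1.25)·(-1.25) + (-0.25)·(-0.25)) / 3 = 4.75/3 = 1.5833
  S[X,Y] = ((1.75)·(-1.75) + (-0.25)·(2.25) + (-1.25)·(1.25) + (-0.25)·(-1.75)) / 3 = -4.75/3 = -1.5833
  S[Y,Y] = ((-1.75)·(-1.75) + (2.25)·(2.25) + (1.25)·(1.25) + (-1.75)·(-1.75)) / 3 = 12.75/3 = 4.25
  S = [[1.5833, -1.5833],
 [-1.5833, 4.25]].

Step 3 — invert S. det(S) = 1.5833·4.25 - (-1.5833)² = 4.2222.
  S^{-1} = (1/det) · [[d, -b], [-b, a]] = [[1.0066, 0.375],
 [0.375, 0.375]].

Step 4 — quadratic form (x̄ - mu_0)^T · S^{-1} · (x̄ - mu_0):
  S^{-1} · (x̄ - mu_0) = (5.3092, 2.625),
  (x̄ - mu_0)^T · [...] = (4.25)·(5.3092) + (2.75)·(2.625) = 29.7829.

Step 5 — scale by n: T² = 4 · 29.7829 = 119.1316.

T² ≈ 119.1316


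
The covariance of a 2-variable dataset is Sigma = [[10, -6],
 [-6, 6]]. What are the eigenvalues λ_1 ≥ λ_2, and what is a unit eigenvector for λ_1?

Step 1 — characteristic polynomial of 2×2 Sigma:
  det(Sigma - λI) = λ² - trace · λ + det = 0.
  trace = 10 + 6 = 16, det = 10·6 - (-6)² = 24.
Step 2 — discriminant:
  Δ = trace² - 4·det = 256 - 96 = 160.
Step 3 — eigenvalues:
  λ = (trace ± √Δ)/2 = (16 ± 12.6491)/2,
  λ_1 = 14.3246,  λ_2 = 1.6754.

Step 4 — unit eigenvector for λ_1: solve (Sigma - λ_1 I)v = 0. First row:
  (10 - 14.3246)·v_x + (-6)·v_y = 0, i.e. (-4.3246)·v_x + (-6)·v_y = 0,
  so v ∝ (b, λ_1 - a) = (-6, 4.3246); multiply by -1 so the first entry is positive: u = (6, -4.3246).
  ||u|| = √((6)² + (-4.3246)²) = √(54.7018) ≈ 7.3961,
  v_1 = u/||u|| ≈ (0.8112, -0.5847) (||v_1|| = 1).

λ_1 = 14.3246,  λ_2 = 1.6754;  v_1 ≈ (0.8112, -0.5847)


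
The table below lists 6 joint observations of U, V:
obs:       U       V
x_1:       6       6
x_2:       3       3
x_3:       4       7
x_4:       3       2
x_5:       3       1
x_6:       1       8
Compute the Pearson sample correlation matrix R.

Step 1 — column means:
  mean(U) = (6 + 3 + 4 + 3 + 3 + 1) / 6 = 20/6 = 3.3333
  mean(V) = (6 + 3 + 7 + 2 + 1 + 8) / 6 = 27/6 = 4.5

Step 2 — sample variances and covariances s[i,j] = (1/(n-1)) · Σ_k (x_{k,i} - mean_i) · (x_{k,j} - mean_j), with n-1 = 5:
  s[U,U] = ((2.6667)·(2.6667) + (-0.3333)·(-0.3333) + (0.6667)·(0.6667) + (-0.3333)·(-0.3333) + (-0.3333)·(-0.3333) + (-2.3333)·(-2.3333)) / 5 = 13.3333/5 = 2.6667
  s[U,V] = ((2.6667)·(1.5) + (-0.3333)·(-1.5) + (0.6667)·(2.5) + (-0.3333)·(-2.5) + (-0.3333)·(-3.5) + (-2.3333)·(3.5)) / 5 = 0/5 = 0
  s[V,V] = ((1.5)·(1.5) + (-1.5)·(-1.5) + (2.5)·(2.5) + (-2.5)·(-2.5) + (-3.5)·(-3.5) + (3.5)·(3.5)) / 5 = 41.5/5 = 8.3
  Sample standard deviations s_i = √(s[i,i]):
  s(U) = √(2.6667) = 1.633
  s(V) = √(8.3) = 2.881

Step 3 — r_{ij} = s_{ij} / (s_i · s_j):
  r[U,U] = 1 (diagonal).
  r[U,V] = 0 / (1.633 · 2.881) = 0 / 4.7046 = 0
  r[V,V] = 1 (diagonal).

R is symmetric with unit diagonal. Assembling:

R = [[1, 0],
 [0, 1]]


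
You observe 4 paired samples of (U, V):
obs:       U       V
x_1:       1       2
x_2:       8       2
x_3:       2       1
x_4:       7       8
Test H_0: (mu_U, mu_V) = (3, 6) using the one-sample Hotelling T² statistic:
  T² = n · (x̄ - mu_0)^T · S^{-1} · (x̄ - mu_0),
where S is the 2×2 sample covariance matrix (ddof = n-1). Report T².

Step 1 — sample mean vector:
  mean(U) = (1 + 8 + 2 + 7) / 4 = 18/4 = 4.5
  mean(V) = (2 + 2 + 1 + 8) / 4 = 13/4 = 3.25
  x̄ = (4.5, 3.25),  deviation x̄ - mu_0 = (4.5, 3.25) - (3, 6) = (1.5, -2.75).

Step 2 — sample covariance matrix, S[i,j] = (1/(n-1)) · Σ_k (x_{k,i} - mean_i) · (x_{k,j} - mean_j), divisor n-1 = 3:
  S[U,U] = ((-3.5)·(-3.5) + (3.5)·(3.5) + (-2.5)·(-2.5) + (2.5)·(2.5)) / 3 = 37/3 = 12.3333
  S[U,V] = ((-3.5)·(-1.25) + (3.5)·(-1.25) + (-2.5)·(-2.25) + (2.5)·(4.75)) / 3 = 17.5/3 = 5.8333
  S[V,V] = ((-1.25)·(-1.25) + (-1.25)·(-1.25) + (-2.25)·(-2.25) + (4.75)·(4.75)) / 3 = 30.75/3 = 10.25
  S = [[12.3333, 5.8333],
 [5.8333, 10.25]].

Step 3 — invert S. det(S) = 12.3333·10.25 - (5.8333)² = 92.3889.
  S^{-1} = (1/det) · [[d, -b], [-b, a]] = [[0.1109, -0.0631],
 [-0.0631, 0.1335]].

Step 4 — quadratic form (x̄ - mu_0)^T · S^{-1} · (x̄ - mu_0):
  S^{-1} · (x̄ - mu_0) = (0.34, -0.4618),
  (x̄ - mu_0)^T · [...] = (1.5)·(0.34) + (-2.75)·(-0.4618) = 1.7801.

Step 5 — scale by n: T² = 4 · 1.7801 = 7.1203.

T² ≈ 7.1203


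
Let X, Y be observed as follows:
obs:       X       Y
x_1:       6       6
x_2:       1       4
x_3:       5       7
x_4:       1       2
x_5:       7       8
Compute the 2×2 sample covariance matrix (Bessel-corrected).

Step 1 — column means:
  mean(X) = (6 + 1 + 5 + 1 + 7) / 5 = 20/5 = 4
  mean(Y) = (6 + 4 + 7 + 2 + 8) / 5 = 27/5 = 5.4

Step 2 — sample covariance S[i,j] = (1/(n-1)) · Σ_k (x_{k,i} - mean_i) · (x_{k,j} - mean_j), with n-1 = 4.
  S[X,X] = ((2)·(2) + (-3)·(-3) + (1)·(1) + (-3)·(-3) + (3)·(3)) / 4 = 32/4 = 8
  S[X,Y] = ((2)·(0.6) + (-3)·(-1.4) + (1)·(1.6) + (-3)·(-3.4) + (3)·(2.6)) / 4 = 25/4 = 6.25
  S[Y,Y] = ((0.6)·(0.6) + (-1.4)·(-1.4) + (1.6)·(1.6) + (-3.4)·(-3.4) + (2.6)·(2.6)) / 4 = 23.2/4 = 5.8

S is symmetric (S[j,i] = S[i,j]). Assembling:

S = [[8, 6.25],
 [6.25, 5.8]]


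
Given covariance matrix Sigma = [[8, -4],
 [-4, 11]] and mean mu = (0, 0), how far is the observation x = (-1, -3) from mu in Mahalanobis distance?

Step 1 — centre the observation: (x - mu) = (-1, -3).

Step 2 — invert Sigma. det(Sigma) = 8·11 - (-4)² = 72.
  Sigma^{-1} = (1/det) · [[d, -b], [-b, a]] = [[0.1528, 0.0556],
 [0.0556, 0.1111]].

Step 3 — form the quadratic (x - mu)^T · Sigma^{-1} · (x - mu):
  Sigma^{-1} · (x - mu) = (-0.3194, -0.3889).
  (x - mu)^T · [Sigma^{-1} · (x - mu)] = (-1)·(-0.3194) + (-3)·(-0.3889) = 1.4861.

Step 4 — take square root: d = √(1.4861) ≈ 1.2191.

d(x, mu) = √(1.4861) ≈ 1.2191


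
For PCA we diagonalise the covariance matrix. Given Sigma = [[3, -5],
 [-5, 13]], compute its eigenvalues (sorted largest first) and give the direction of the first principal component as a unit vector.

Step 1 — characteristic polynomial of 2×2 Sigma:
  det(Sigma - λI) = λ² - trace · λ + det = 0.
  trace = 3 + 13 = 16, det = 3·13 - (-5)² = 14.
Step 2 — discriminant:
  Δ = trace² - 4·det = 256 - 56 = 200.
Step 3 — eigenvalues:
  λ = (trace ± √Δ)/2 = (16 ± 14.1421)/2,
  λ_1 = 15.0711,  λ_2 = 0.9289.

Step 4 — unit eigenvector for λ_1: solve (Sigma - λ_1 I)v = 0. First row:
  (3 - 15.0711)·v_x + (-5)·v_y = 0, i.e. (-12.0711)·v_x + (-5)·v_y = 0,
  so v ∝ (b, λ_1 - a) = (-5, 12.0711); multiply by -1 so the first entry is positive: u = (5, -12.0711).
  ||u|| = √((5)² + (-12.0711)²) = √(170.7107) ≈ 13.0656,
  v_1 = u/||u|| ≈ (0.3827, -0.9239) (||v_1|| = 1).

λ_1 = 15.0711,  λ_2 = 0.9289;  v_1 ≈ (0.3827, -0.9239)


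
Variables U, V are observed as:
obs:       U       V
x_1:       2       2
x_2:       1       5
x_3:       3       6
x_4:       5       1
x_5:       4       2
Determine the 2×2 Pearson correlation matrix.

Step 1 — column means:
  mean(U) = (2 + 1 + 3 + 5 + 4) / 5 = 15/5 = 3
  mean(V) = (2 + 5 + 6 + 1 + 2) / 5 = 16/5 = 3.2

Step 2 — sample variances and covariances s[i,j] = (1/(n-1)) · Σ_k (x_{k,i} - mean_i) · (x_{k,j} - mean_j), with n-1 = 4:
  s[U,U] = ((-1)·(-1) + (-2)·(-2) + (0)·(0) + (2)·(2) + (1)·(1)) / 4 = 10/4 = 2.5
  s[U,V] = ((-1)·(-1.2) + (-2)·(1.8) + (0)·(2.8) + (2)·(-2.2) + (1)·(-1.2)) / 4 = -8/4 = -2
  s[V,V] = ((-1.2)·(-1.2) + (1.8)·(1.8) + (2.8)·(2.8) + (-2.2)·(-2.2) + (-1.2)·(-1.2)) / 4 = 18.8/4 = 4.7
  Sample standard deviations s_i = √(s[i,i]):
  s(U) = √(2.5) = 1.5811
  s(V) = √(4.7) = 2.1679

Step 3 — r_{ij} = s_{ij} / (s_i · s_j):
  r[U,U] = 1 (diagonal).
  r[U,V] = -2 / (1.5811 · 2.1679) = -2 / 3.4278 = -0.5835
  r[V,V] = 1 (diagonal).

R is symmetric with unit diagonal. Assembling:

R = [[1, -0.5835],
 [-0.5835, 1]]


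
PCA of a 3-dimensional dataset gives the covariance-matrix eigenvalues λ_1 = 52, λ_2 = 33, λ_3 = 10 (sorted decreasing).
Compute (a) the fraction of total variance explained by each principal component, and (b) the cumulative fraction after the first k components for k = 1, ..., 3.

Step 1 — total variance = trace(Sigma) = Σ λ_i = 52 + 33 + 10 = 95.

Step 2 — fraction explained by component i = λ_i / Σ λ:
  PC1: 52/95 = 0.5474
  PC2: 33/95 = 0.3474
  PC3: 10/95 = 0.1053

Step 3 — cumulative fraction after k components = (λ_1 + ... + λ_k) / Σ λ:
  k = 1: 52/95 = 0.5474
  k = 2: (52 + 33)/95 = 85/95 = 0.8947
  k = 3: (52 + 33 + 10)/95 = 95/95 = 1

Summary (fraction, with percent):

explained: PC1 0.5474 (54.74%), PC2 0.3474 (34.74%), PC3 0.1053 (10.53%);  cumulative: 0.5474, 0.8947, 1


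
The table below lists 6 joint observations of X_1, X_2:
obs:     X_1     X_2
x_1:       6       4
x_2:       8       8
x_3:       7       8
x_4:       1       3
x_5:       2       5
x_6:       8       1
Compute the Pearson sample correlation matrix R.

Step 1 — column means:
  mean(X_1) = (6 + 8 + 7 + 1 + 2 + 8) / 6 = 32/6 = 5.3333
  mean(X_2) = (4 + 8 + 8 + 3 + 5 + 1) / 6 = 29/6 = 4.8333

Step 2 — sample variances and covariances s[i,j] = (1/(n-1)) · Σ_k (x_{k,i} - mean_i) · (x_{k,j} - mean_j), with n-1 = 5:
  s[X_1,X_1] = ((0.6667)·(0.6667) + (2.6667)·(2.6667) + (1.6667)·(1.6667) + (-4.3333)·(-4.3333) + (-3.3333)·(-3.3333) + (2.6667)·(2.6667)) / 5 = 47.3333/5 = 9.4667
  s[X_1,X_2] = ((0.6667)·(-0.8333) + (2.6667)·(3.1667) + (1.6667)·(3.1667) + (-4.3333)·(-1.8333) + (-3.3333)·(0.1667) + (2.6667)·(-3.8333)) / 5 = 10.3333/5 = 2.0667
  s[X_2,X_2] = ((-0.8333)·(-0.8333) + (3.1667)·(3.1667) + (3.1667)·(3.1667) + (-1.8333)·(-1.8333) + (0.1667)·(0.1667) + (-3.8333)·(-3.8333)) / 5 = 38.8333/5 = 7.7667
  Sample standard deviations s_i = √(s[i,i]):
  s(X_1) = √(9.4667) = 3.0768
  s(X_2) = √(7.7667) = 2.7869

Step 3 — r_{ij} = s_{ij} / (s_i · s_j):
  r[X_1,X_1] = 1 (diagonal).
  r[X_1,X_2] = 2.0667 / (3.0768 · 2.7869) = 2.0667 / 8.5746 = 0.241
  r[X_2,X_2] = 1 (diagonal).

R is symmetric with unit diagonal. Assembling:

R = [[1, 0.241],
 [0.241, 1]]


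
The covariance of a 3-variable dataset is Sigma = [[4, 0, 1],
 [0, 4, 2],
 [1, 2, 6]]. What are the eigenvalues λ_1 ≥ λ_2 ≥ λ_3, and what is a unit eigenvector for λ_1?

Step 1 — characteristic polynomial p(λ) = det(λI - Sigma) = λ³ - tr·λ² + c_1·λ - det, where tr = trace, c_1 = sum of the principal 2×2 minors, det = det(Sigma):
  tr = 4 + 4 + 6 = 14,
  c_1 = (4·4 - (0)²) + (4·6 - (1)²) + (4·6 - (2)²) = 16 + 23 + 20 = 59,
  det = 4·(4·6 - (2)²) - (0)·((0)·6 - (2)·(1)) + (1)·((0)·(2) - 4·(1)) = 4·(20) - (0)·(-2) + (1)·(-4) = 76.
  So p(λ) = λ³ - 14λ² + 59λ - 76.
Step 2 — look for an integer root (rational root theorem: any rational root is an integer divisor of 76). Testing λ = 4:
  p(4) = 64 - 224 + 236 - 76 = 0  ✓
  Dividing out (λ - 4): p(λ) = (λ - 4)(λ² - 10λ + 19).
Step 3 — remaining eigenvalues from the quadratic λ² - 10λ + 19 = 0:
  Δ = 10² - 4·19 = 100 - 76 = 24,  λ = (10 ± √24)/2 = (10 ± 4.899)/2 ≈ 7.4495 or 2.5505.
  Sorted: λ_1 = 7.4495,  λ_2 = 4,  λ_3 = 2.5505  (check: sum = 14 = tr ✓).

Step 4 — unit eigenvector for λ_1 ≈ 7.4495: v spans the null space of (Sigma - λ_1 I), whose rows are
  r_1 = (-3.4495, 0, 1),  r_2 = (0, -3.4495, 2),  r_3 = (1, 2, -1.4495).
  v is orthogonal to every row, so take v ∝ r_1 × r_2 = ((0)·(2) - (1)·(-3.4495), (1)·(0) - (-3.4495)·(2), (-3.4495)·(-3.4495) - (0)·(0)) ≈ (3.4495, 6.899, 11.899).
  Let u = (3.4495, 6.899, 11.899).
  ||u|| = √((3.4495)² + (6.899)² + (11.899)²) = √(201.0806) ≈ 14.1803,  v_1 = u/||u|| ≈ (0.2433, 0.4865, 0.8391) (||v_1|| = 1).

λ_1 = 7.4495,  λ_2 = 4,  λ_3 = 2.5505;  v_1 ≈ (0.2433, 0.4865, 0.8391)


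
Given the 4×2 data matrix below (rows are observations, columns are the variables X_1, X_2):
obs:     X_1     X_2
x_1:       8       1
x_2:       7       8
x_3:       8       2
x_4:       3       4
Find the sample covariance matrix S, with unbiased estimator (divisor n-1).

Step 1 — column means:
  mean(X_1) = (8 + 7 + 8 + 3) / 4 = 26/4 = 6.5
  mean(X_2) = (1 + 8 + 2 + 4) / 4 = 15/4 = 3.75

Step 2 — sample covariance S[i,j] = (1/(n-1)) · Σ_k (x_{k,i} - mean_i) · (x_{k,j} - mean_j), with n-1 = 3.
  S[X_1,X_1] = ((1.5)·(1.5) + (0.5)·(0.5) + (1.5)·(1.5) + (-3.5)·(-3.5)) / 3 = 17/3 = 5.6667
  S[X_1,X_2] = ((1.5)·(-2.75) + (0.5)·(4.25) + (1.5)·(-1.75) + (-3.5)·(0.25)) / 3 = -5.5/3 = -1.8333
  S[X_2,X_2] = ((-2.75)·(-2.75) + (4.25)·(4.25) + (-1.75)·(-1.75) + (0.25)·(0.25)) / 3 = 28.75/3 = 9.5833

S is symmetric (S[j,i] = S[i,j]). Assembling:

S = [[5.6667, -1.8333],
 [-1.8333, 9.5833]]


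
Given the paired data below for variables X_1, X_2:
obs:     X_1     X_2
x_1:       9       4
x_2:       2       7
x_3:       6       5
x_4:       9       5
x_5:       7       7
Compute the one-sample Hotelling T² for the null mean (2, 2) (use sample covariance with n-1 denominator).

Step 1 — sample mean vector:
  mean(X_1) = (9 + 2 + 6 + 9 + 7) / 5 = 33/5 = 6.6
  mean(X_2) = (4 + 7 + 5 + 5 + 7) / 5 = 28/5 = 5.6
  x̄ = (6.6, 5.6),  deviation x̄ - mu_0 = (6.6, 5.6) - (2, 2) = (4.6, 3.6).

Step 2 — sample covariance matrix, S[i,j] = (1/(n-1)) · Σ_k (x_{k,i} - mean_i) · (x_{k,j} - mean_j), divisor n-1 = 4:
  S[X_1,X_1] = ((2.4)·(2.4) + (-4.6)·(-4.6) + (-0.6)·(-0.6) + (2.4)·(2.4) + (0.4)·(0.4)) / 4 = 33.2/4 = 8.3
  S[X_1,X_2] = ((2.4)·(-1.6) + (-4.6)·(1.4) + (-0.6)·(-0.6) + (2.4)·(-0.6) + (0.4)·(1.4)) / 4 = -10.8/4 = -2.7
  S[X_2,X_2] = ((-1.6)·(-1.6) + (1.4)·(1.4) + (-0.6)·(-0.6) + (-0.6)·(-0.6) + (1.4)·(1.4)) / 4 = 7.2/4 = 1.8
  S = [[8.3, -2.7],
 [-2.7, 1.8]].

Step 3 — invert S. det(S) = 8.3·1.8 - (-2.7)² = 7.65.
  S^{-1} = (1/det) · [[d, -b], [-b, a]] = [[0.2353, 0.3529],
 [0.3529, 1.085]].

Step 4 — quadratic form (x̄ - mu_0)^T · S^{-1} · (x̄ - mu_0):
  S^{-1} · (x̄ - mu_0) = (2.3529, 5.5294),
  (x̄ - mu_0)^T · [...] = (4.6)·(2.3529) + (3.6)·(5.5294) = 30.7294.

Step 5 — scale by n: T² = 5 · 30.7294 = 153.6471.

T² ≈ 153.6471


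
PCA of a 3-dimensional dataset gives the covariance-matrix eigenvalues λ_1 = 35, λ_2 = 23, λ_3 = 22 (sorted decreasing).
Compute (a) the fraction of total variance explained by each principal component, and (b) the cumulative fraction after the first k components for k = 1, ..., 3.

Step 1 — total variance = trace(Sigma) = Σ λ_i = 35 + 23 + 22 = 80.

Step 2 — fraction explained by component i = λ_i / Σ λ:
  PC1: 35/80 = 0.4375
  PC2: 23/80 = 0.2875
  PC3: 22/80 = 0.275

Step 3 — cumulative fraction after k components = (λ_1 + ... + λ_k) / Σ λ:
  k = 1: 35/80 = 0.4375
  k = 2: (35 + 23)/80 = 58/80 = 0.725
  k = 3: (35 + 23 + 22)/80 = 80/80 = 1

Summary (fraction, with percent):

explained: PC1 0.4375 (43.75%), PC2 0.2875 (28.75%), PC3 0.275 (27.5%);  cumulative: 0.4375, 0.725, 1


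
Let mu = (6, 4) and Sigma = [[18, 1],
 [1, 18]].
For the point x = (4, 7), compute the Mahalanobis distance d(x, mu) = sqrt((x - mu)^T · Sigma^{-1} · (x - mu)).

Step 1 — centre the observation: (x - mu) = (-2, 3).

Step 2 — invert Sigma. det(Sigma) = 18·18 - (1)² = 323.
  Sigma^{-1} = (1/det) · [[d, -b], [-b, a]] = [[0.0557, -0.0031],
 [-0.0031, 0.0557]].

Step 3 — form the quadratic (x - mu)^T · Sigma^{-1} · (x - mu):
  Sigma^{-1} · (x - mu) = (-0.1207, 0.1734).
  (x - mu)^T · [Sigma^{-1} · (x - mu)] = (-2)·(-0.1207) + (3)·(0.1734) = 0.7616.

Step 4 — take square root: d = √(0.7616) ≈ 0.8727.

d(x, mu) = √(0.7616) ≈ 0.8727
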